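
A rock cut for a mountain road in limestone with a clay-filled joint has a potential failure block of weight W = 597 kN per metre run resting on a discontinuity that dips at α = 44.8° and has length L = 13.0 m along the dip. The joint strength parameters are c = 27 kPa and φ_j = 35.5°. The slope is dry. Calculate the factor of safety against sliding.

Resolving the block weight along and normal to the plane and applying the Mohr–Coulomb strength on the joint:
N' = W cosα = 597·cos44.8° = 423.6 kN/m
Driving force T = W sinα = 597·sin44.8° = 420.7 kN/m
Resisting force R = c·L + N'·tanφ_j = 27·13.0 + 423.6·tan35.5° = 351.0 + 302.2 = 653.2 kN/m
FS = R / T = 653.2 / 420.7 = 1.553

FS = 1.55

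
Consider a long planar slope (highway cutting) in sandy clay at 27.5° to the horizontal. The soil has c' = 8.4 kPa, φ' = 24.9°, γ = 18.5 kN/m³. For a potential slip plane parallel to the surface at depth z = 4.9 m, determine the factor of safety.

For an infinite slope with a slip plane parallel to the surface (no pore pressure): FS = [c' + γz cos²β tanφ'] / [γz sinβ cosβ].
γz = 18.5·4.9 = 90.65 kN/m²
Numerator = 8.4 + 90.65·cos²27.5°·tan24.9° = 8.4 + 90.65·0.7868·0.4642 = 41.507 kPa
Denominator = 90.65·sin27.5°·cos27.5° = 90.65·0.4617·0.8870 = 37.128 kPa
FS = 41.507 / 37.128 = 1.118

FS = 1.12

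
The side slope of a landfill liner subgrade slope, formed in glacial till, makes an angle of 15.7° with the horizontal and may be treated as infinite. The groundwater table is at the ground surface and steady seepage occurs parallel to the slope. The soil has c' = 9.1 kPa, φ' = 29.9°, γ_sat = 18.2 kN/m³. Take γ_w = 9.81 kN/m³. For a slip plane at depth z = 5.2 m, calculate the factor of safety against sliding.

With seepage parallel to the slope and the water table at the surface, the effective normal stress on the slip plane uses the buoyant unit weight γ' = γ_sat − γ_w while the driving shear stress uses γ_sat:
FS = [c' + γ' z cos²β tanφ'] / [γ_sat z sinβ cosβ]
γ' = 18.2 − 9.81 = 8.39 kN/m³
Numerator = 9.1 + 8.39·5.2·cos²15.7°·tan29.9° = 9.1 + 8.39·5.2·0.9268·0.5750 = 32.350 kPa
Denominator = 18.2·5.2·sin15.7°·cos15.7° = 18.2·5.2·0.2706·0.9627 = 24.654 kPa
FS = 32.350 / 24.654 = 1.312

FS = 1.31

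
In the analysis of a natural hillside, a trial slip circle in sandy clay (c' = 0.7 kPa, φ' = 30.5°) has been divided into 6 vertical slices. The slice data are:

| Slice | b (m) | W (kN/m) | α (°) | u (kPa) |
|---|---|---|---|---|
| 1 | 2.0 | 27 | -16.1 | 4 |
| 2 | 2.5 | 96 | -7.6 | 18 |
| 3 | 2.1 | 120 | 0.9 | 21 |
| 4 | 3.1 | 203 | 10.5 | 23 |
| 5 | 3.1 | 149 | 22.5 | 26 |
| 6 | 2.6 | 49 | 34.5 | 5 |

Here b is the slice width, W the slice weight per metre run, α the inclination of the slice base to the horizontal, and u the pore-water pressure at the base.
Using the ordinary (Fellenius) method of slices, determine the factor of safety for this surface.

FS = 2.08

Ordinary method of slices: FS = Σ[c'·Δl_i + (W_i cosα_i − u_i·Δl_i)·tanφ'] / Σ W_i sinα_i, with Δl_i = b_i / cosα_i.
Slice 1: Δl = 2.0/cos(-16.1°) = 2.082 m; N'_1 = 27·cos(-16.1°) − 4·2.082 = 17.6; c'Δl = 1.46; W sinα = -7.5
Slice 2: Δl = 2.5/cos(-7.6°) = 2.522 m; N'_2 = 96·cos(-7.6°) − 18·2.522 = 49.8; c'Δl = 1.77; W sinα = -12.7
Slice 3: Δl = 2.1/cos0.9° = 2.100 m; N'_3 = 120·cos0.9° − 21·2.100 = 75.9; c'Δl = 1.47; W sinα = 1.9
Slice 4: Δl = 3.1/cos10.5° = 3.153 m; N'_4 = 203·cos10.5° − 23·3.153 = 127.1; c'Δl = 2.21; W sinα = 37.0
Slice 5: Δl = 3.1/cos22.5° = 3.355 m; N'_5 = 149·cos22.5° − 26·3.355 = 50.4; c'Δl = 2.35; W sinα = 57.0
Slice 6: Δl = 2.6/cos34.5° = 3.155 m; N'_6 = 49·cos34.5° − 5·3.155 = 24.6; c'Δl = 2.21; W sinα = 27.8
Σc'Δl = 11.5 kN/m; ΣN' = 345.4 kN/m; ΣW sinα = 103.5 kN/m
Resisting = 11.5 + 345.4·tan30.5° = 11.5 + 203.4 = 214.9 kN/m
FS = 214.9 / 103.5 = 2.077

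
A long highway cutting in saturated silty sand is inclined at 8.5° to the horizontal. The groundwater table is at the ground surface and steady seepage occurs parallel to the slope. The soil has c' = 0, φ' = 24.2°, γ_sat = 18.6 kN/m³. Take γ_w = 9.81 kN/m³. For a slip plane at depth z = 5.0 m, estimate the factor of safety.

FS = 1.42

With seepage parallel to the slope and the water table at the surface, the effective normal stress on the slip plane uses the buoyant unit weight γ' = γ_sat − γ_w while the driving shear stress uses γ_sat:
FS = [c' + γ' z cos²β tanφ'] / [γ_sat z sinβ cosβ]
(For c' = 0 this reduces to FS = (γ'/γ_sat)·tanφ'/tanβ.)
γ' = 18.6 − 9.81 = 8.79 kN/m³
Numerator = 0.0 + 8.79·5.0·cos²8.5°·tan24.2° = 0.0 + 8.79·5.0·0.9782·0.4494 = 19.320 kPa
Denominator = 18.6·5.0·sin8.5°·cos8.5° = 18.6·5.0·0.1478·0.9890 = 13.595 kPa
FS = 19.320 / 13.595 = 1.421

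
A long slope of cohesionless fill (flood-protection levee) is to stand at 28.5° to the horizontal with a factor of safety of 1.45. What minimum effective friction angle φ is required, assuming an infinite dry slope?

φ = 38.2°

FS = tanφ/tanβ ⇒ tanφ = FS · tanβ = 1.45 · tan28.5° = 0.7873
φ = arctan(0.7873) = 38.21°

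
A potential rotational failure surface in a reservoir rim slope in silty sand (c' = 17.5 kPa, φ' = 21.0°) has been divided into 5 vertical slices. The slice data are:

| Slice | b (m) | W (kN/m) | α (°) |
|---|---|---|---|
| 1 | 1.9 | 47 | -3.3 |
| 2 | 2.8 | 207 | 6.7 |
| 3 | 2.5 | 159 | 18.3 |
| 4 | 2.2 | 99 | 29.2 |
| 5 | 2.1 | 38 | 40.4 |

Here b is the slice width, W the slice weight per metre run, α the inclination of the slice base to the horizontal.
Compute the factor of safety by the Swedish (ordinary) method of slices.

Ordinary method of slices: FS = Σ[c'·Δl_i + (W_i cosα_i)·tanφ'] / Σ W_i sinα_i, with Δl_i = b_i / cosα_i.
Slice 1: Δl = 1.9/cos(-3.3°) = 1.903 m; N'_1 = 47·cos(-3.3°) = 46.9; c'Δl = 33.31; W sinα = -2.7
Slice 2: Δl = 2.8/cos6.7° = 2.819 m; N'_2 = 207·cos6.7° = 205.6; c'Δl = 49.34; W sinα = 24.2
Slice 3: Δl = 2.5/cos18.3° = 2.633 m; N'_3 = 159·cos18.3° = 151.0; c'Δl = 46.08; W sinα = 49.9
Slice 4: Δl = 2.2/cos29.2° = 2.520 m; N'_4 = 99·cos29.2° = 86.4; c'Δl = 44.10; W sinα = 48.3
Slice 5: Δl = 2.1/cos40.4° = 2.758 m; N'_5 = 38·cos40.4° = 28.9; c'Δl = 48.26; W sinα = 24.6
Σc'Δl = 221.1 kN/m; ΣN' = 518.8 kN/m; ΣW sinα = 144.3 kN/m
Resisting = 221.1 + 518.8·tan21.0° = 221.1 + 199.2 = 420.2 kN/m
FS = 420.2 / 144.3 = 2.912

FS = 2.91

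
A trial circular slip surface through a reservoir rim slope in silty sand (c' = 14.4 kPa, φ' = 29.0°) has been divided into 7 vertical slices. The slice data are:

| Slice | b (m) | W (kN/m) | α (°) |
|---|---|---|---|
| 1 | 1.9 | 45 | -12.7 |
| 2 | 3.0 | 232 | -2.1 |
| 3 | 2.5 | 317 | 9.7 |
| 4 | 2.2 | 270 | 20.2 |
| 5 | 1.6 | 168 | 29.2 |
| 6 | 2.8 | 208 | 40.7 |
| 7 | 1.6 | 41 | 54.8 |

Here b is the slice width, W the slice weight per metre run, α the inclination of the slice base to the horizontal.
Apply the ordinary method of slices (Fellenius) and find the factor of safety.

Ordinary method of slices: FS = Σ[c'·Δl_i + (W_i cosα_i)·tanφ'] / Σ W_i sinα_i, with Δl_i = b_i / cosα_i.
Slice 1: Δl = 1.9/cos(-12.7°) = 1.948 m; N'_1 = 45·cos(-12.7°) = 43.9; c'Δl = 28.05; W sinα = -9.9
Slice 2: Δl = 3.0/cos(-2.1°) = 3.002 m; N'_2 = 232·cos(-2.1°) = 231.8; c'Δl = 43.23; W sinα = -8.5
Slice 3: Δl = 2.5/cos9.7° = 2.536 m; N'_3 = 317·cos9.7° = 312.5; c'Δl = 36.52; W sinα = 53.4
Slice 4: Δl = 2.2/cos20.2° = 2.344 m; N'_4 = 270·cos20.2° = 253.4; c'Δl = 33.76; W sinα = 93.2
Slice 5: Δl = 1.6/cos29.2° = 1.833 m; N'_5 = 168·cos29.2° = 146.7; c'Δl = 26.39; W sinα = 82.0
Slice 6: Δl = 2.8/cos40.7° = 3.693 m; N'_6 = 208·cos40.7° = 157.7; c'Δl = 53.18; W sinα = 135.6
Slice 7: Δl = 1.6/cos54.8° = 2.776 m; N'_7 = 41·cos54.8° = 23.6; c'Δl = 39.97; W sinα = 33.5
Σc'Δl = 261.1 kN/m; ΣN' = 1169.6 kN/m; ΣW sinα = 379.3 kN/m
Resisting = 261.1 + 1169.6·tan29.0° = 261.1 + 648.3 = 909.4 kN/m
FS = 909.4 / 379.3 = 2.397

FS = 2.40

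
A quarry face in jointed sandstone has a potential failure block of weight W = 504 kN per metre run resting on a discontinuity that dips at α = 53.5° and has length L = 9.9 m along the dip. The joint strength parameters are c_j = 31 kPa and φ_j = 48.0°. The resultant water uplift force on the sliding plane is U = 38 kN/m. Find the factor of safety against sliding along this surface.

FS = 1.48

Resolving the block weight along and normal to the plane and applying the Mohr–Coulomb strength on the joint:
N' = W cosα − U = 504·cos53.5° − 38 = 261.8 kN/m
Driving force T = W sinα = 504·sin53.5° = 405.1 kN/m
Resisting force R = c_j·L + N'·tanφ_j = 31·9.9 + 261.8·tan48.0° = 306.9 + 290.7 = 597.6 kN/m
FS = R / T = 597.6 / 405.1 = 1.475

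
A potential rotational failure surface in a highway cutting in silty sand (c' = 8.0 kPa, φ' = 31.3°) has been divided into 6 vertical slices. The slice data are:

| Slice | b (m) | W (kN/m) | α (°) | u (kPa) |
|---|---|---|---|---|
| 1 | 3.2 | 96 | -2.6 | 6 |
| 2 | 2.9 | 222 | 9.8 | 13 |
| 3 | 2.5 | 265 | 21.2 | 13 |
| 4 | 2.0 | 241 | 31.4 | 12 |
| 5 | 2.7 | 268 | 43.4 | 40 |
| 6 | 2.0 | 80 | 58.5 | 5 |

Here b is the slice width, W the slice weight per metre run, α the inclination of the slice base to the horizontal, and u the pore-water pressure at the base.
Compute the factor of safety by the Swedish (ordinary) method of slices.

Ordinary method of slices: FS = Σ[c'·Δl_i + (W_i cosα_i − u_i·Δl_i)·tanφ'] / Σ W_i sinα_i, with Δl_i = b_i / cosα_i.
Slice 1: Δl = 3.2/cos(-2.6°) = 3.203 m; N'_1 = 96·cos(-2.6°) − 6·3.203 = 76.7; c'Δl = 25.63; W sinα = -4.4
Slice 2: Δl = 2.9/cos9.8° = 2.943 m; N'_2 = 222·cos9.8° − 13·2.943 = 180.5; c'Δl = 23.54; W sinα = 37.8
Slice 3: Δl = 2.5/cos21.2° = 2.681 m; N'_3 = 265·cos21.2° − 13·2.681 = 212.2; c'Δl = 21.45; W sinα = 95.8
Slice 4: Δl = 2.0/cos31.4° = 2.343 m; N'_4 = 241·cos31.4° − 12·2.343 = 177.6; c'Δl = 18.75; W sinα = 125.6
Slice 5: Δl = 2.7/cos43.4° = 3.716 m; N'_5 = 268·cos43.4° − 40·3.716 = 46.1; c'Δl = 29.73; W sinα = 184.1
Slice 6: Δl = 2.0/cos58.5° = 3.828 m; N'_6 = 80·cos58.5° − 5·3.828 = 22.7; c'Δl = 30.62; W sinα = 68.2
Σc'Δl = 149.7 kN/m; ΣN' = 715.7 kN/m; ΣW sinα = 507.2 kN/m
Resisting = 149.7 + 715.7·tan31.3° = 149.7 + 435.2 = 584.9 kN/m
FS = 584.9 / 507.2 = 1.153

FS = 1.15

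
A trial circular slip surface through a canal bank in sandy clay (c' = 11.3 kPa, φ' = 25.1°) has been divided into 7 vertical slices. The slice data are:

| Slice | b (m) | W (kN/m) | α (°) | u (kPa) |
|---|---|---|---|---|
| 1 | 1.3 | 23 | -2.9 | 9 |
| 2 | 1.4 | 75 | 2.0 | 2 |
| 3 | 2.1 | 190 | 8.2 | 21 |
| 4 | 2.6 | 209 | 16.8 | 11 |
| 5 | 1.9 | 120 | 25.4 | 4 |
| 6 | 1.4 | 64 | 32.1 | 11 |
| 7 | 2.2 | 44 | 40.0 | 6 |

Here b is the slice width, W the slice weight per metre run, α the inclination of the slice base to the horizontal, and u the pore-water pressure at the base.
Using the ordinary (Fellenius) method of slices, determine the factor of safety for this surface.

Ordinary method of slices: FS = Σ[c'·Δl_i + (W_i cosα_i − u_i·Δl_i)·tanφ'] / Σ W_i sinα_i, with Δl_i = b_i / cosα_i.
Slice 1: Δl = 1.3/cos(-2.9°) = 1.302 m; N'_1 = 23·cos(-2.9°) − 9·1.302 = 11.3; c'Δl = 14.71; W sinα = -1.2
Slice 2: Δl = 1.4/cos2.0° = 1.401 m; N'_2 = 75·cos2.0° − 2·1.401 = 72.2; c'Δl = 15.83; W sinα = 2.6
Slice 3: Δl = 2.1/cos8.2° = 2.122 m; N'_3 = 190·cos8.2° − 21·2.122 = 143.5; c'Δl = 23.98; W sinα = 27.1
Slice 4: Δl = 2.6/cos16.8° = 2.716 m; N'_4 = 209·cos16.8° − 11·2.716 = 170.2; c'Δl = 30.69; W sinα = 60.4
Slice 5: Δl = 1.9/cos25.4° = 2.103 m; N'_5 = 120·cos25.4° − 4·2.103 = 100.0; c'Δl = 23.77; W sinα = 51.5
Slice 6: Δl = 1.4/cos32.1° = 1.653 m; N'_6 = 64·cos32.1° − 11·1.653 = 36.0; c'Δl = 18.67; W sinα = 34.0
Slice 7: Δl = 2.2/cos40.0° = 2.872 m; N'_7 = 44·cos40.0° − 6·2.872 = 16.5; c'Δl = 32.45; W sinα = 28.3
Σc'Δl = 160.1 kN/m; ΣN' = 549.6 kN/m; ΣW sinα = 202.7 kN/m
Resisting = 160.1 + 549.6·tan25.1° = 160.1 + 257.5 = 417.6 kN/m
FS = 417.6 / 202.7 = 2.060

FS = 2.06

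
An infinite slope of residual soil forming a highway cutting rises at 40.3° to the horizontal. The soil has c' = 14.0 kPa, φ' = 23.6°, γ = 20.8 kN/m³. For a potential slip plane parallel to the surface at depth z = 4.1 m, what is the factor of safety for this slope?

For an infinite slope with a slip plane parallel to the surface (no pore pressure): FS = [c' + γz cos²β tanφ'] / [γz sinβ cosβ].
γz = 20.8·4.1 = 85.28 kN/m²
Numerator = 14.0 + 85.28·cos²40.3°·tan23.6° = 14.0 + 85.28·0.5817·0.4369 = 35.672 kPa
Denominator = 85.28·sin40.3°·cos40.3° = 85.28·0.6468·0.7627 = 42.067 kPa
FS = 35.672 / 42.067 = 0.848

FS = 0.85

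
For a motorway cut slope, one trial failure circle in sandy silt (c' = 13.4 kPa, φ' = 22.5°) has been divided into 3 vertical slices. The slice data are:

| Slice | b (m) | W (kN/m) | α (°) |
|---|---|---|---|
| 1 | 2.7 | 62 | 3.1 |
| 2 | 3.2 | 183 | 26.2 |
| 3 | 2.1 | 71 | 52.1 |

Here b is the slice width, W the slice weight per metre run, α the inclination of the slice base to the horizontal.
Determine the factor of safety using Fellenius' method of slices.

Ordinary method of slices: FS = Σ[c'·Δl_i + (W_i cosα_i)·tanφ'] / Σ W_i sinα_i, with Δl_i = b_i / cosα_i.
Slice 1: Δl = 2.7/cos3.1° = 2.704 m; N'_1 = 62·cos3.1° = 61.9; c'Δl = 36.23; W sinα = 3.4
Slice 2: Δl = 3.2/cos26.2° = 3.566 m; N'_2 = 183·cos26.2° = 164.2; c'Δl = 47.79; W sinα = 80.8
Slice 3: Δl = 2.1/cos52.1° = 3.419 m; N'_3 = 71·cos52.1° = 43.6; c'Δl = 45.81; W sinα = 56.0
Σc'Δl = 129.8 kN/m; ΣN' = 269.7 kN/m; ΣW sinα = 140.2 kN/m
Resisting = 129.8 + 269.7·tan22.5° = 129.8 + 111.7 = 241.6 kN/m
FS = 241.6 / 140.2 = 1.723

FS = 1.72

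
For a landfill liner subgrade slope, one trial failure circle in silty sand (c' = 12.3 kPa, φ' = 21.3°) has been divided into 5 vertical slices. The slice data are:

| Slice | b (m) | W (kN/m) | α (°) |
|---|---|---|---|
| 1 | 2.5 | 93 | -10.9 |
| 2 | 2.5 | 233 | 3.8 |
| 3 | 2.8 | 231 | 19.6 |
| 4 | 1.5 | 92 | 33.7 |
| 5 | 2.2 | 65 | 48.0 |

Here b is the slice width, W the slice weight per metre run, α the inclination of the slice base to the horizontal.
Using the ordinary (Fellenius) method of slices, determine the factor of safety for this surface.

Ordinary method of slices: FS = Σ[c'·Δl_i + (W_i cosα_i)·tanφ'] / Σ W_i sinα_i, with Δl_i = b_i / cosα_i.
Slice 1: Δl = 2.5/cos(-10.9°) = 2.546 m; N'_1 = 93·cos(-10.9°) = 91.3; c'Δl = 31.31; W sinα = -17.6
Slice 2: Δl = 2.5/cos3.8° = 2.506 m; N'_2 = 233·cos3.8° = 232.5; c'Δl = 30.82; W sinα = 15.4
Slice 3: Δl = 2.8/cos19.6° = 2.972 m; N'_3 = 231·cos19.6° = 217.6; c'Δl = 36.56; W sinα = 77.5
Slice 4: Δl = 1.5/cos33.7° = 1.803 m; N'_4 = 92·cos33.7° = 76.5; c'Δl = 22.18; W sinα = 51.0
Slice 5: Δl = 2.2/cos48.0° = 3.288 m; N'_5 = 65·cos48.0° = 43.5; c'Δl = 40.44; W sinα = 48.3
Σc'Δl = 161.3 kN/m; ΣN' = 661.5 kN/m; ΣW sinα = 174.7 kN/m
Resisting = 161.3 + 661.5·tan21.3° = 161.3 + 257.9 = 419.2 kN/m
FS = 419.2 / 174.7 = 2.400

FS = 2.40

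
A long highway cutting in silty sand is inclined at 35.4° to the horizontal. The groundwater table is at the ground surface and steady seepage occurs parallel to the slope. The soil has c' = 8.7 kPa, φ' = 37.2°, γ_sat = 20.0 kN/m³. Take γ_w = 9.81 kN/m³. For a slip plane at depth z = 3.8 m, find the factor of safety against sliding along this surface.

With seepage parallel to the slope and the water table at the surface, the effective normal stress on the slip plane uses the buoyant unit weight γ' = γ_sat − γ_w while the driving shear stress uses γ_sat:
FS = [c' + γ' z cos²β tanφ'] / [γ_sat z sinβ cosβ]
γ' = 20.0 − 9.81 = 10.19 kN/m³
Numerator = 8.7 + 10.19·3.8·cos²35.4°·tan37.2° = 8.7 + 10.19·3.8·0.6644·0.7590 = 28.229 kPa
Denominator = 20.0·3.8·sin35.4°·cos35.4° = 20.0·3.8·0.5793·0.8151 = 35.886 kPa
FS = 28.229 / 35.886 = 0.787

FS = 0.79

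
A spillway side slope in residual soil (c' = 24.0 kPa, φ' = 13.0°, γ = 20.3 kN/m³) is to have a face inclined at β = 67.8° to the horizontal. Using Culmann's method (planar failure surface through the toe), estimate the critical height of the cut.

H_c = 10.07 m

Culmann's analysis gives the critical failure plane at α_cr = (β + φ')/2 = (67.8 + 13.0)/2 = 40.4°, and the critical height
H_c = (4c'/γ) · sinβ cosφ' / [1 − cos(β − φ')]
    = (4·24.0/20.3) · sin67.8°·cos13.0° / [1 − cos(54.8°)]
    = 4.729 · 0.9259·0.9744 / [1 − 0.5764]
    = 4.729 · 0.9021 / 0.4236
    = 10.07 m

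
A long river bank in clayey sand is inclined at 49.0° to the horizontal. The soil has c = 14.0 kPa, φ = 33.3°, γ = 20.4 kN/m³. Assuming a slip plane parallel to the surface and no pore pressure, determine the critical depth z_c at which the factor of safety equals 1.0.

Setting FS = 1.00 in FS = [c + γz cos²β tanφ] / [γz sinβ cosβ] and solving for z:
z = c / [γ cosβ (FS·sinβ − cosβ·tanφ)]
  = 14.0 / [20.4·cos49.0°·(1.00·sin49.0° − cos49.0°·tan33.3°)]
  = 14.0 / [20.4·0.6561·(1.00·0.7547 − 0.6561·0.6569)]
  = 14.0 / 4.3331 = 3.231 m

z_c = 3.23 m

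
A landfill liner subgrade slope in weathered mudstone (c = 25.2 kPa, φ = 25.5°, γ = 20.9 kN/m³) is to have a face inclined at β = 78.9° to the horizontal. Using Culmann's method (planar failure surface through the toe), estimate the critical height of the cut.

H_c = 10.58 m

Culmann's analysis gives the critical failure plane at α_cr = (β + φ)/2 = (78.9 + 25.5)/2 = 52.2°, and the critical height
H_c = (4c/γ) · sinβ cosφ / [1 − cos(β − φ)]
    = (4·25.2/20.9) · sin78.9°·cos25.5° / [1 − cos(53.4°)]
    = 4.823 · 0.9813·0.9026 / [1 − 0.5962]
    = 4.823 · 0.8857 / 0.4038
    = 10.58 m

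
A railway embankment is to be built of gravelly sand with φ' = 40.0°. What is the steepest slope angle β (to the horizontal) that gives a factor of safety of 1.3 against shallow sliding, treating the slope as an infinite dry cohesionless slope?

β = 32.8°

For an infinite dry cohesionless slope FS = tanφ'/tanβ, so tanβ = tanφ' / FS.
tanβ = tan40.0° / 1.3 = 0.8391 / 1.3 = 0.6455
β = arctan(0.6455) = 32.84°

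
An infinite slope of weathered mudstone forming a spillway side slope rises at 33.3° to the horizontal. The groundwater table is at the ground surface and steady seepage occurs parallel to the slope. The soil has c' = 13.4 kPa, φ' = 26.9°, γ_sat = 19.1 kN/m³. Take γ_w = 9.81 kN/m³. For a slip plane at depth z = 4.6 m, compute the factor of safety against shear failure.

FS = 0.71

With seepage parallel to the slope and the water table at the surface, the effective normal stress on the slip plane uses the buoyant unit weight γ' = γ_sat − γ_w while the driving shear stress uses γ_sat:
FS = [c' + γ' z cos²β tanφ'] / [γ_sat z sinβ cosβ]
γ' = 19.1 − 9.81 = 9.29 kN/m³
Numerator = 13.4 + 9.29·4.6·cos²33.3°·tan26.9° = 13.4 + 9.29·4.6·0.6986·0.5073 = 28.545 kPa
Denominator = 19.1·4.6·sin33.3°·cos33.3° = 19.1·4.6·0.5490·0.8358 = 40.317 kPa
FS = 28.545 / 40.317 = 0.708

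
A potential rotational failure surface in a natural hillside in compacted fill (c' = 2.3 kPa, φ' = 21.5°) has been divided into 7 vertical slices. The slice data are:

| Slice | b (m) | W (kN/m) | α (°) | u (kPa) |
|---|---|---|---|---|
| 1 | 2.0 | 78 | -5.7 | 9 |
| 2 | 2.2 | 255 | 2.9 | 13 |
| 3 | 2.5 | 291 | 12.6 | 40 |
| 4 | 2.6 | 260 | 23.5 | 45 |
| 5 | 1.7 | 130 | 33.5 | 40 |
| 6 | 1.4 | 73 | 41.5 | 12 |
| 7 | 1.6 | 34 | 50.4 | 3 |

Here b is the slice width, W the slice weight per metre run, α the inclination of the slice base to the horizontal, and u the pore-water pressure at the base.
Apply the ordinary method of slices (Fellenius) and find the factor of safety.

Ordinary method of slices: FS = Σ[c'·Δl_i + (W_i cosα_i − u_i·Δl_i)·tanφ'] / Σ W_i sinα_i, with Δl_i = b_i / cosα_i.
Slice 1: Δl = 2.0/cos(-5.7°) = 2.010 m; N'_1 = 78·cos(-5.7°) − 9·2.010 = 59.5; c'Δl = 4.62; W sinα = -7.7
Slice 2: Δl = 2.2/cos2.9° = 2.203 m; N'_2 = 255·cos2.9° − 13·2.203 = 226.0; c'Δl = 5.07; W sinα = 12.9
Slice 3: Δl = 2.5/cos12.6° = 2.562 m; N'_3 = 291·cos12.6° − 40·2.562 = 181.5; c'Δl = 5.89; W sinα = 63.5
Slice 4: Δl = 2.6/cos23.5° = 2.835 m; N'_4 = 260·cos23.5° − 45·2.835 = 110.9; c'Δl = 6.52; W sinα = 103.7
Slice 5: Δl = 1.7/cos33.5° = 2.039 m; N'_5 = 130·cos33.5° − 40·2.039 = 26.9; c'Δl = 4.69; W sinα = 71.8
Slice 6: Δl = 1.4/cos41.5° = 1.869 m; N'_6 = 73·cos41.5° − 12·1.869 = 32.2; c'Δl = 4.30; W sinα = 48.4
Slice 7: Δl = 1.6/cos50.4° = 2.510 m; N'_7 = 34·cos50.4° − 3·2.510 = 14.1; c'Δl = 5.77; W sinα = 26.2
Σc'Δl = 36.9 kN/m; ΣN' = 651.2 kN/m; ΣW sinα = 318.6 kN/m
Resisting = 36.9 + 651.2·tan21.5° = 36.9 + 256.5 = 293.4 kN/m
FS = 293.4 / 318.6 = 0.921

FS = 0.92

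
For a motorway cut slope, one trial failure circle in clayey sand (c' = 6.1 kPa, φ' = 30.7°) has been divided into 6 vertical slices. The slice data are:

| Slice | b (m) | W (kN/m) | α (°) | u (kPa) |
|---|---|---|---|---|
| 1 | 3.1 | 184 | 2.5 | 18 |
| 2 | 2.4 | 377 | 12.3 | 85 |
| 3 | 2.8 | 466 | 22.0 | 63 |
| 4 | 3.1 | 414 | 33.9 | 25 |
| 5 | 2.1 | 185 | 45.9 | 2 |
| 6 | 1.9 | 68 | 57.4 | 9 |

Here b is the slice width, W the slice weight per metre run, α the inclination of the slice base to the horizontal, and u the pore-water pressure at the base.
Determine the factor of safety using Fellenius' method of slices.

FS = 0.96

Ordinary method of slices: FS = Σ[c'·Δl_i + (W_i cosα_i − u_i·Δl_i)·tanφ'] / Σ W_i sinα_i, with Δl_i = b_i / cosα_i.
Slice 1: Δl = 3.1/cos2.5° = 3.103 m; N'_1 = 184·cos2.5° − 18·3.103 = 128.0; c'Δl = 18.93; W sinα = 8.0
Slice 2: Δl = 2.4/cos12.3° = 2.456 m; N'_2 = 377·cos12.3° − 85·2.456 = 159.6; c'Δl = 14.98; W sinα = 80.3
Slice 3: Δl = 2.8/cos22.0° = 3.020 m; N'_3 = 466·cos22.0° − 63·3.020 = 241.8; c'Δl = 18.42; W sinα = 174.6
Slice 4: Δl = 3.1/cos33.9° = 3.735 m; N'_4 = 414·cos33.9° − 25·3.735 = 250.3; c'Δl = 22.78; W sinα = 230.9
Slice 5: Δl = 2.1/cos45.9° = 3.018 m; N'_5 = 185·cos45.9° − 2·3.018 = 122.7; c'Δl = 18.41; W sinα = 132.9
Slice 6: Δl = 1.9/cos57.4° = 3.527 m; N'_6 = 68·cos57.4° − 9·3.527 = 4.9; c'Δl = 21.51; W sinα = 57.3
Σc'Δl = 115.0 kN/m; ΣN' = 907.2 kN/m; ΣW sinα = 684.0 kN/m
Resisting = 115.0 + 907.2·tan30.7° = 115.0 + 538.7 = 653.7 kN/m
FS = 653.7 / 684.0 = 0.956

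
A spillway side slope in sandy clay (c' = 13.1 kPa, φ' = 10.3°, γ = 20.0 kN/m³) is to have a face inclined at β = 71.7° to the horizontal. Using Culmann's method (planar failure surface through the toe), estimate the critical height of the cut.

H_c = 4.69 m

Culmann's analysis gives the critical failure plane at α_cr = (β + φ')/2 = (71.7 + 10.3)/2 = 41.0°, and the critical height
H_c = (4c'/γ) · sinβ cosφ' / [1 − cos(β − φ')]
    = (4·13.1/20.0) · sin71.7°·cos10.3° / [1 − cos(61.4°)]
    = 2.620 · 0.9494·0.9839 / [1 − 0.4787]
    = 2.620 · 0.9341 / 0.5213
    = 4.69 m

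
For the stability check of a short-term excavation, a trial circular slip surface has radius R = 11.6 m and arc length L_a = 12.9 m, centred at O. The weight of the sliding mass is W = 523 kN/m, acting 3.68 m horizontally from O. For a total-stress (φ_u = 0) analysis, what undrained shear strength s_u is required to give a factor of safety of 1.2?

s_u = 15.4 kPa

FS = s_u·L_a·R / (W·d), so s_u = FS·W·d / (L_a·R).
s_u = 1.2·523·3.68 / (12.90·11.6) = 2309.6 / 149.64 = 15.43 kPa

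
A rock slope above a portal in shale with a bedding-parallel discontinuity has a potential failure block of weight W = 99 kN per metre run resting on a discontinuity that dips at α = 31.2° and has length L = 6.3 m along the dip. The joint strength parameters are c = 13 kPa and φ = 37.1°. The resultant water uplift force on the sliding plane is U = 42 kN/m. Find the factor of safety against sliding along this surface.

Resolving the block weight along and normal to the plane and applying the Mohr–Coulomb strength on the joint:
N' = W cosα − U = 99·cos31.2° − 42 = 42.7 kN/m
Driving force T = W sinα = 99·sin31.2° = 51.3 kN/m
Resisting force R = c·L + N'·tanφ = 13·6.3 + 42.7·tan37.1° = 81.9 + 32.3 = 114.2 kN/m
FS = R / T = 114.2 / 51.3 = 2.226

FS = 2.23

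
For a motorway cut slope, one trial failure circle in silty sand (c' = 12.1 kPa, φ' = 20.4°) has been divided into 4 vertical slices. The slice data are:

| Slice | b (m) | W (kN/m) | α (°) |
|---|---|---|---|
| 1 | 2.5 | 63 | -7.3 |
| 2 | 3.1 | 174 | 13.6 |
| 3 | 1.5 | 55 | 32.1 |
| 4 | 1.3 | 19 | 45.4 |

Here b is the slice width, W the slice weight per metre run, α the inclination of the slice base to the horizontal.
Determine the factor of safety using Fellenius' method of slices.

FS = 2.93

Ordinary method of slices: FS = Σ[c'·Δl_i + (W_i cosα_i)·tanφ'] / Σ W_i sinα_i, with Δl_i = b_i / cosα_i.
Slice 1: Δl = 2.5/cos(-7.3°) = 2.520 m; N'_1 = 63·cos(-7.3°) = 62.5; c'Δl = 30.50; W sinα = -8.0
Slice 2: Δl = 3.1/cos13.6° = 3.189 m; N'_2 = 174·cos13.6° = 169.1; c'Δl = 38.59; W sinα = 40.9
Slice 3: Δl = 1.5/cos32.1° = 1.771 m; N'_3 = 55·cos32.1° = 46.6; c'Δl = 21.43; W sinα = 29.2
Slice 4: Δl = 1.3/cos45.4° = 1.851 m; N'_4 = 19·cos45.4° = 13.3; c'Δl = 22.40; W sinα = 13.5
Σc'Δl = 112.9 kN/m; ΣN' = 291.5 kN/m; ΣW sinα = 75.7 kN/m
Resisting = 112.9 + 291.5·tan20.4° = 112.9 + 108.4 = 221.3 kN/m
FS = 221.3 / 75.7 = 2.925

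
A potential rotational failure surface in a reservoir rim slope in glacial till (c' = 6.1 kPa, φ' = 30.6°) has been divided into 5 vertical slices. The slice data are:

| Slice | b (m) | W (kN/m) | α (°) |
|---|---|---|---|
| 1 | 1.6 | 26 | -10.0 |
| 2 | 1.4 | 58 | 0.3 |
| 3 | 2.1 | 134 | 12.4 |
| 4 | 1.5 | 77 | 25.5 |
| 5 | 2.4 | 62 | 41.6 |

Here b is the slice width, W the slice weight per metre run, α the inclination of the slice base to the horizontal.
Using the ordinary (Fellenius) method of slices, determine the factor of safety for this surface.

Ordinary method of slices: FS = Σ[c'·Δl_i + (W_i cosα_i)·tanφ'] / Σ W_i sinα_i, with Δl_i = b_i / cosα_i.
Slice 1: Δl = 1.6/cos(-10.0°) = 1.625 m; N'_1 = 26·cos(-10.0°) = 25.6; c'Δl = 9.91; W sinα = -4.5
Slice 2: Δl = 1.4/cos0.3° = 1.400 m; N'_2 = 58·cos0.3° = 58.0; c'Δl = 8.54; W sinα = 0.3
Slice 3: Δl = 2.1/cos12.4° = 2.150 m; N'_3 = 134·cos12.4° = 130.9; c'Δl = 13.12; W sinα = 28.8
Slice 4: Δl = 1.5/cos25.5° = 1.662 m; N'_4 = 77·cos25.5° = 69.5; c'Δl = 10.14; W sinα = 33.1
Slice 5: Δl = 2.4/cos41.6° = 3.209 m; N'_5 = 62·cos41.6° = 46.4; c'Δl = 19.58; W sinα = 41.2
Σc'Δl = 61.3 kN/m; ΣN' = 330.3 kN/m; ΣW sinα = 98.9 kN/m
Resisting = 61.3 + 330.3·tan30.6° = 61.3 + 195.4 = 256.6 kN/m
FS = 256.6 / 98.9 = 2.596

FS = 2.60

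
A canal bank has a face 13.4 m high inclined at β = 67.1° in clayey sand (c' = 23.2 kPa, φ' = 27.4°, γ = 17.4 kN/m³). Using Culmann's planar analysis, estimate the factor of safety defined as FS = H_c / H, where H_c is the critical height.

FS = 1.41

H_c = (4c'/γ) · sinβ cosφ' / [1 − cos(β − φ')]
    = (4·23.2/17.4) · sin67.1°·cos27.4° / [1 − cos39.7°]
    = 5.333 · 0.8178 / 0.2306 = 18.92 m
FS = H_c / H = 18.92 / 13.4 = 1.412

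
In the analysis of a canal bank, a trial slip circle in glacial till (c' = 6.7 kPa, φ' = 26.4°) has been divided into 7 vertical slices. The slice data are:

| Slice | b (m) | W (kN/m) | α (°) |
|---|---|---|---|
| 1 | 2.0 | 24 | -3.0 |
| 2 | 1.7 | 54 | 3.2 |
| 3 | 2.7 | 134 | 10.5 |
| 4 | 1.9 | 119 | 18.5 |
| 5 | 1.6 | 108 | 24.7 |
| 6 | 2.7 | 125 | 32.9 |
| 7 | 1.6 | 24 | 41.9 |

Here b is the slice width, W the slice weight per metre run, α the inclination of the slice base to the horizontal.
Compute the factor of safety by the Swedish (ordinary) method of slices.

Ordinary method of slices: FS = Σ[c'·Δl_i + (W_i cosα_i)·tanφ'] / Σ W_i sinα_i, with Δl_i = b_i / cosα_i.
Slice 1: Δl = 2.0/cos(-3.0°) = 2.003 m; N'_1 = 24·cos(-3.0°) = 24.0; c'Δl = 13.42; W sinα = -1.3
Slice 2: Δl = 1.7/cos3.2° = 1.703 m; N'_2 = 54·cos3.2° = 53.9; c'Δl = 11.41; W sinα = 3.0
Slice 3: Δl = 2.7/cos10.5° = 2.746 m; N'_3 = 134·cos10.5° = 131.8; c'Δl = 18.40; W sinα = 24.4
Slice 4: Δl = 1.9/cos18.5° = 2.004 m; N'_4 = 119·cos18.5° = 112.9; c'Δl = 13.42; W sinα = 37.8
Slice 5: Δl = 1.6/cos24.7° = 1.761 m; N'_5 = 108·cos24.7° = 98.1; c'Δl = 11.80; W sinα = 45.1
Slice 6: Δl = 2.7/cos32.9° = 3.216 m; N'_6 = 125·cos32.9° = 105.0; c'Δl = 21.55; W sinα = 67.9
Slice 7: Δl = 1.6/cos41.9° = 2.150 m; N'_7 = 24·cos41.9° = 17.9; c'Δl = 14.40; W sinα = 16.0
Σc'Δl = 104.4 kN/m; ΣN' = 543.4 kN/m; ΣW sinα = 193.0 kN/m
Resisting = 104.4 + 543.4·tan26.4° = 104.4 + 269.8 = 374.2 kN/m
FS = 374.2 / 193.0 = 1.939

FS = 1.94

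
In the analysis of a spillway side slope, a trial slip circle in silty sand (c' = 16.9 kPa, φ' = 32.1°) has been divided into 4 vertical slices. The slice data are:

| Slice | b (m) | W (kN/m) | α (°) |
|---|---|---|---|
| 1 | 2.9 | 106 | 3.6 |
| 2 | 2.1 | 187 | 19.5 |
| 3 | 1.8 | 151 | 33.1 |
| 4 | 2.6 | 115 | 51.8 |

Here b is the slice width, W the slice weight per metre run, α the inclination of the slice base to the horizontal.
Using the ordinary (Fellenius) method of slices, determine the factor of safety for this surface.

FS = 2.05

Ordinary method of slices: FS = Σ[c'·Δl_i + (W_i cosα_i)·tanφ'] / Σ W_i sinα_i, with Δl_i = b_i / cosα_i.
Slice 1: Δl = 2.9/cos3.6° = 2.906 m; N'_1 = 106·cos3.6° = 105.8; c'Δl = 49.11; W sinα = 6.7
Slice 2: Δl = 2.1/cos19.5° = 2.228 m; N'_2 = 187·cos19.5° = 176.3; c'Δl = 37.65; W sinα = 62.4
Slice 3: Δl = 1.8/cos33.1° = 2.149 m; N'_3 = 151·cos33.1° = 126.5; c'Δl = 36.31; W sinα = 82.5
Slice 4: Δl = 2.6/cos51.8° = 4.204 m; N'_4 = 115·cos51.8° = 71.1; c'Δl = 71.05; W sinα = 90.4
Σc'Δl = 194.1 kN/m; ΣN' = 479.7 kN/m; ΣW sinα = 241.9 kN/m
Resisting = 194.1 + 479.7·tan32.1° = 194.1 + 300.9 = 495.0 kN/m
FS = 495.0 / 241.9 = 2.046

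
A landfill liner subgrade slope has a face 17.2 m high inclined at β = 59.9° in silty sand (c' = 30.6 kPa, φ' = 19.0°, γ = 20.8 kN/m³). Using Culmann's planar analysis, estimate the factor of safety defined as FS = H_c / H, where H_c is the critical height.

FS = 1.15

H_c = (4c'/γ) · sinβ cosφ' / [1 − cos(β − φ')]
    = (4·30.6/20.8) · sin59.9°·cos19.0° / [1 − cos40.9°]
    = 5.885 · 0.8180 / 0.2441 = 19.72 m
FS = H_c / H = 19.72 / 17.2 = 1.146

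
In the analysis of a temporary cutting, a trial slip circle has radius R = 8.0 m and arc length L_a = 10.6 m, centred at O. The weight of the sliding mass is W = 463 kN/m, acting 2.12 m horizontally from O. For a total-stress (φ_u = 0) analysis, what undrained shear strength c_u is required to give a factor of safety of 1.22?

FS = c_u·L_a·R / (W·d), so c_u = FS·W·d / (L_a·R).
c_u = 1.22·463·2.12 / (10.60·8.0) = 1197.5 / 84.80 = 14.12 kPa

c_u = 14.1 kPa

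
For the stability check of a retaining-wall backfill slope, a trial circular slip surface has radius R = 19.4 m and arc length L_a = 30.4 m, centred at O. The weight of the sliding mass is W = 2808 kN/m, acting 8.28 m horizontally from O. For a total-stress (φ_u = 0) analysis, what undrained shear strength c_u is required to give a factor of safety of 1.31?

FS = c_u·L_a·R / (W·d), so c_u = FS·W·d / (L_a·R).
c_u = 1.31·2808·8.28 / (30.40·19.4) = 30457.8 / 589.76 = 51.64 kPa

c_u = 51.6 kPa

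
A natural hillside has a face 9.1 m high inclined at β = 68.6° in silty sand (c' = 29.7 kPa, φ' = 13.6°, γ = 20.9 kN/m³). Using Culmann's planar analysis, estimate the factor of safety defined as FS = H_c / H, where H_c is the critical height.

FS = 1.33

H_c = (4c'/γ) · sinβ cosφ' / [1 − cos(β − φ')]
    = (4·29.7/20.9) · sin68.6°·cos13.6° / [1 − cos55.0°]
    = 5.684 · 0.9049 / 0.4264 = 12.06 m
FS = H_c / H = 12.06 / 9.1 = 1.326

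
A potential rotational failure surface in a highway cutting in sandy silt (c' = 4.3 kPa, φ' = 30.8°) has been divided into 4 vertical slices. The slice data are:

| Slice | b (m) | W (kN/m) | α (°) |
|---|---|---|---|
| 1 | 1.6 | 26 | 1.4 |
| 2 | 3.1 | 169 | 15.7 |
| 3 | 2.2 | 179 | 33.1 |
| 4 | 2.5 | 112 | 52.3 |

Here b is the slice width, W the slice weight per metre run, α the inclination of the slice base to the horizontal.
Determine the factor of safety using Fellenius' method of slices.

Ordinary method of slices: FS = Σ[c'·Δl_i + (W_i cosα_i)·tanφ'] / Σ W_i sinα_i, with Δl_i = b_i / cosα_i.
Slice 1: Δl = 1.6/cos1.4° = 1.600 m; N'_1 = 26·cos1.4° = 26.0; c'Δl = 6.88; W sinα = 0.6
Slice 2: Δl = 3.1/cos15.7° = 3.220 m; N'_2 = 169·cos15.7° = 162.7; c'Δl = 13.85; W sinα = 45.7
Slice 3: Δl = 2.2/cos33.1° = 2.626 m; N'_3 = 179·cos33.1° = 150.0; c'Δl = 11.29; W sinα = 97.8
Slice 4: Δl = 2.5/cos52.3° = 4.088 m; N'_4 = 112·cos52.3° = 68.5; c'Δl = 17.58; W sinα = 88.6
Σc'Δl = 49.6 kN/m; ΣN' = 407.1 kN/m; ΣW sinα = 232.7 kN/m
Resisting = 49.6 + 407.1·tan30.8° = 49.6 + 242.7 = 292.3 kN/m
FS = 292.3 / 232.7 = 1.256

FS = 1.26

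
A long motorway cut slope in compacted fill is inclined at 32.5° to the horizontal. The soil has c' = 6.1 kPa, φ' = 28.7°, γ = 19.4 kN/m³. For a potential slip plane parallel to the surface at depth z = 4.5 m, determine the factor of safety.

FS = 1.01

For an infinite slope with a slip plane parallel to the surface (no pore pressure): FS = [c' + γz cos²β tanφ'] / [γz sinβ cosβ].
γz = 19.4·4.5 = 87.30 kN/m²
Numerator = 6.1 + 87.30·cos²32.5°·tan28.7° = 6.1 + 87.30·0.7113·0.5475 = 40.097 kPa
Denominator = 87.30·sin32.5°·cos32.5° = 87.30·0.5373·0.8434 = 39.560 kPa
FS = 40.097 / 39.560 = 1.014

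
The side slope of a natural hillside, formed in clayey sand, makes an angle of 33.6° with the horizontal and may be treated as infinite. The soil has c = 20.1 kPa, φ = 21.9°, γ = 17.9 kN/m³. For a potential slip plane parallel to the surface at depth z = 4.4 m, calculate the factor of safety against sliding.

FS = 1.16

For an infinite slope with a slip plane parallel to the surface (no pore pressure): FS = [c + γz cos²β tanφ] / [γz sinβ cosβ].
γz = 17.9·4.4 = 78.76 kN/m²
Numerator = 20.1 + 78.76·cos²33.6°·tan21.9° = 20.1 + 78.76·0.6938·0.4020 = 42.065 kPa
Denominator = 78.76·sin33.6°·cos33.6° = 78.76·0.5534·0.8329 = 36.303 kPa
FS = 42.065 / 36.303 = 1.159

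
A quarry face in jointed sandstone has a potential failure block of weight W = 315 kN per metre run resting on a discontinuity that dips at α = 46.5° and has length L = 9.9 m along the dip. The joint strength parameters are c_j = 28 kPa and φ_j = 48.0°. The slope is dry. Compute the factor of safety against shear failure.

FS = 2.27

Resolving the block weight along and normal to the plane and applying the Mohr–Coulomb strength on the joint:
N' = W cosα = 315·cos46.5° = 216.8 kN/m
Driving force T = W sinα = 315·sin46.5° = 228.5 kN/m
Resisting force R = c_j·L + N'·tanφ_j = 28·9.9 + 216.8·tan48.0° = 277.2 + 240.8 = 518.0 kN/m
FS = R / T = 518.0 / 228.5 = 2.267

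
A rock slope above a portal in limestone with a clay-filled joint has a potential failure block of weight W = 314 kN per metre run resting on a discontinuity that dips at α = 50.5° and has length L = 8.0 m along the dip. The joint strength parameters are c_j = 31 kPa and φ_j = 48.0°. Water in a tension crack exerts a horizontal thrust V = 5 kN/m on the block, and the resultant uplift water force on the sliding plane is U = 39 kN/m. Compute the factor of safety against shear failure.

Resolving the block weight along and normal to the plane and applying the Mohr–Coulomb strength on the joint:
N' = W cosα − U − V sinα = 314·cos50.5° − 39 − 5·sin50.5° = 156.9 kN/m
Driving force T = W sinα + V cosα = 314·sin50.5° + 5·cos50.5° = 245.5 kN/m
Resisting force R = c_j·L + N'·tanφ_j = 31·8.0 + 156.9·tan48.0° = 248.0 + 174.2 = 422.2 kN/m
FS = R / T = 422.2 / 245.5 = 1.720

FS = 1.72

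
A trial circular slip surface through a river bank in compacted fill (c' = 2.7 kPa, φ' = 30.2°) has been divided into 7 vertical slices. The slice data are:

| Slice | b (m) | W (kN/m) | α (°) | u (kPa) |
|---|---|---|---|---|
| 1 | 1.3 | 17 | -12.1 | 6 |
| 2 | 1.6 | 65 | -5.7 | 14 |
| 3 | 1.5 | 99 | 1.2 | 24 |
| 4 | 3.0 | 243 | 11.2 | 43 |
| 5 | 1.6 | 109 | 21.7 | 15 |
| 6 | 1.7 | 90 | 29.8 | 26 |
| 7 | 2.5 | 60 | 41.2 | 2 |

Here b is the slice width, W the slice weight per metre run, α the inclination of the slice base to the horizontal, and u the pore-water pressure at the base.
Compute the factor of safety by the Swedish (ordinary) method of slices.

FS = 1.52

Ordinary method of slices: FS = Σ[c'·Δl_i + (W_i cosα_i − u_i·Δl_i)·tanφ'] / Σ W_i sinα_i, with Δl_i = b_i / cosα_i.
Slice 1: Δl = 1.3/cos(-12.1°) = 1.330 m; N'_1 = 17·cos(-12.1°) − 6·1.330 = 8.6; c'Δl = 3.59; W sinα = -3.6
Slice 2: Δl = 1.6/cos(-5.7°) = 1.608 m; N'_2 = 65·cos(-5.7°) − 14·1.608 = 42.2; c'Δl = 4.34; W sinα = -6.5
Slice 3: Δl = 1.5/cos1.2° = 1.500 m; N'_3 = 99·cos1.2° − 24·1.500 = 63.0; c'Δl = 4.05; W sinα = 2.1
Slice 4: Δl = 3.0/cos11.2° = 3.058 m; N'_4 = 243·cos11.2° − 43·3.058 = 106.9; c'Δl = 8.26; W sinα = 47.2
Slice 5: Δl = 1.6/cos21.7° = 1.722 m; N'_5 = 109·cos21.7° − 15·1.722 = 75.4; c'Δl = 4.65; W sinα = 40.3
Slice 6: Δl = 1.7/cos29.8° = 1.959 m; N'_6 = 90·cos29.8° − 26·1.959 = 27.2; c'Δl = 5.29; W sinα = 44.7
Slice 7: Δl = 2.5/cos41.2° = 3.323 m; N'_7 = 60·cos41.2° − 2·3.323 = 38.5; c'Δl = 8.97; W sinα = 39.5
Σc'Δl = 39.1 kN/m; ΣN' = 361.8 kN/m; ΣW sinα = 163.8 kN/m
Resisting = 39.1 + 361.8·tan30.2° = 39.1 + 210.5 = 249.7 kN/m
FS = 249.7 / 163.8 = 1.524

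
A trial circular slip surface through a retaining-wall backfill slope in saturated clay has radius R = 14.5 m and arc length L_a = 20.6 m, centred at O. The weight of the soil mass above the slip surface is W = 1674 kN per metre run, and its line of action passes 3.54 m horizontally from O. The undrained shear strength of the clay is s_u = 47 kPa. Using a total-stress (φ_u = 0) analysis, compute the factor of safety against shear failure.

FS = 2.37

Taking moments about the centre O, the resisting moment is provided by the undrained shear strength acting along the arc:
M_R = s_u·L_a·R = 47·20.60·14.5 = 14038.9 kN·m/m
M_D = W·d = 1674·3.54 = 5926.0 kN·m/m
FS = M_R / M_D = 14038.9 / 5926.0 = 2.369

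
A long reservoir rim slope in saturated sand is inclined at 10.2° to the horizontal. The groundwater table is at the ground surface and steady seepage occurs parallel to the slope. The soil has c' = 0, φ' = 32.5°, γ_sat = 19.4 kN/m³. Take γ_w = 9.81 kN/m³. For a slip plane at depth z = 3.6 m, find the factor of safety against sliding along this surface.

With seepage parallel to the slope and the water table at the surface, the effective normal stress on the slip plane uses the buoyant unit weight γ' = γ_sat − γ_w while the driving shear stress uses γ_sat:
FS = [c' + γ' z cos²β tanφ'] / [γ_sat z sinβ cosβ]
(For c' = 0 this reduces to FS = (γ'/γ_sat)·tanφ'/tanβ.)
γ' = 19.4 − 9.81 = 9.59 kN/m³
Numerator = 0.0 + 9.59·3.6·cos²10.2°·tan32.5° = 0.0 + 9.59·3.6·0.9686·0.6371 = 21.304 kPa
Denominator = 19.4·3.6·sin10.2°·cos10.2° = 19.4·3.6·0.1771·0.9842 = 12.172 kPa
FS = 21.304 / 12.172 = 1.750

FS = 1.75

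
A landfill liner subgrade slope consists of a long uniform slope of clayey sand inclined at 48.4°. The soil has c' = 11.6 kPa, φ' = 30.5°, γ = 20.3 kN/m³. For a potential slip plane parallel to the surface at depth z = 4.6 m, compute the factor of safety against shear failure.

FS = 0.77

For an infinite slope with a slip plane parallel to the surface (no pore pressure): FS = [c' + γz cos²β tanφ'] / [γz sinβ cosβ].
γz = 20.3·4.6 = 93.38 kN/m²
Numerator = 11.6 + 93.38·cos²48.4°·tan30.5° = 11.6 + 93.38·0.4408·0.5890 = 35.846 kPa
Denominator = 93.38·sin48.4°·cos48.4° = 93.38·0.7478·0.6639 = 46.362 kPa
FS = 35.846 / 46.362 = 0.773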